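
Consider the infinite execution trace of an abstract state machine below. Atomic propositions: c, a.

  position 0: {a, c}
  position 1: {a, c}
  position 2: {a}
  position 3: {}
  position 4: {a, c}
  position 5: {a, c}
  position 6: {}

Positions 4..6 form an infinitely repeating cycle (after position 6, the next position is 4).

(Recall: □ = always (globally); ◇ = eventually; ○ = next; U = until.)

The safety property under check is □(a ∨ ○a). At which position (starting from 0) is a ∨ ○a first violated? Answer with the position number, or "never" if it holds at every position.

never

a ∨ ○a holds at every position 0..6, and those are all the positions the trace ever visits, so the invariant □(a ∨ ○a) is never violated.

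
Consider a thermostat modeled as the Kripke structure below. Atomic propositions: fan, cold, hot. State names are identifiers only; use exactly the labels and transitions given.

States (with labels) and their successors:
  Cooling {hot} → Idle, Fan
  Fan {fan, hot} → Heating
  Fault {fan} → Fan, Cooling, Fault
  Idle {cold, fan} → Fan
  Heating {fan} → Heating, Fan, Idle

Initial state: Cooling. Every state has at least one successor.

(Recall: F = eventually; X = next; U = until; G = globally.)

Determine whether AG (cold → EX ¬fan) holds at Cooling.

Does not hold

States satisfying cold → EX ¬fan: {Cooling, Fan, Fault, Heating}.
States satisfying AG (cold → EX ¬fan): ∅.
Idle is reachable from Cooling and violates cold → EX ¬fan, so AG fails at Cooling.
Cooling ∉ Sat(AG (cold → EX ¬fan)).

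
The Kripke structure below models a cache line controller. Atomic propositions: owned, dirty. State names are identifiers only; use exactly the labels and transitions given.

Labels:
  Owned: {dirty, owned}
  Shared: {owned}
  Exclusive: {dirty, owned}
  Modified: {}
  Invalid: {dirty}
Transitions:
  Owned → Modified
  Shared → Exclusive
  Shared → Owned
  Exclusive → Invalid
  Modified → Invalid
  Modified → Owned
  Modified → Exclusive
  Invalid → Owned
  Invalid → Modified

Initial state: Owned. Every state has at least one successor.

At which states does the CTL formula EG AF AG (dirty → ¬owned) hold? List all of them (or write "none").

none

States satisfying AF AG (dirty → ¬owned): ∅.
States satisfying EG AF AG (dirty → ¬owned): ∅.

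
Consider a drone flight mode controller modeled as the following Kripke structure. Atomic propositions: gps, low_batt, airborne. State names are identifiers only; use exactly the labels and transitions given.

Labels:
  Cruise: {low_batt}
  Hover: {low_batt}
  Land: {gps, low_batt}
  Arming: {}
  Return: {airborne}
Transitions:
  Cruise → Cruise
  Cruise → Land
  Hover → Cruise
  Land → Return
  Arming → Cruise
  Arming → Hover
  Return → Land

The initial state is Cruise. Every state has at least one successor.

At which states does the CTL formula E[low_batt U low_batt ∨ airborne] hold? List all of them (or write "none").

States satisfying low_batt: {Cruise, Hover, Land}.
States satisfying low_batt ∨ airborne: {Cruise, Hover, Land, Return}.
States satisfying E[low_batt U low_batt ∨ airborne]: {Cruise, Hover, Land, Return}.

{Cruise, Hover, Land, Return}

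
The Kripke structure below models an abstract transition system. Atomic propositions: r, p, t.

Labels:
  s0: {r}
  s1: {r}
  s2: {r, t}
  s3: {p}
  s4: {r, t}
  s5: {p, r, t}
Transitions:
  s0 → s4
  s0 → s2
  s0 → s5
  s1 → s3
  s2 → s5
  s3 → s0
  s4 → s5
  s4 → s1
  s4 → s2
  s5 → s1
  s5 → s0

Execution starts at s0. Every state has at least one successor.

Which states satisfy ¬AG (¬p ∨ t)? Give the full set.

{s0, s1, s2, s3, s4, s5}

States satisfying ¬p ∨ t: {s0, s1, s2, s4, s5}.
States satisfying AG (¬p ∨ t): ∅.
States satisfying ¬AG (¬p ∨ t): {s0, s1, s2, s3, s4, s5}.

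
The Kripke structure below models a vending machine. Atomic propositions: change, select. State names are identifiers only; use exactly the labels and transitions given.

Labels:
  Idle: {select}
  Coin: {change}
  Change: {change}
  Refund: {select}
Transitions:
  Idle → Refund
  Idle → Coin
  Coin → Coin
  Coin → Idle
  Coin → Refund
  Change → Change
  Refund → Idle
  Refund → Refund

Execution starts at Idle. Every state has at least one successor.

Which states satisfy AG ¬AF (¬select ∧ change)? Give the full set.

none

States satisfying ¬AF (¬select ∧ change): {Idle, Refund}.
States satisfying AG ¬AF (¬select ∧ change): ∅.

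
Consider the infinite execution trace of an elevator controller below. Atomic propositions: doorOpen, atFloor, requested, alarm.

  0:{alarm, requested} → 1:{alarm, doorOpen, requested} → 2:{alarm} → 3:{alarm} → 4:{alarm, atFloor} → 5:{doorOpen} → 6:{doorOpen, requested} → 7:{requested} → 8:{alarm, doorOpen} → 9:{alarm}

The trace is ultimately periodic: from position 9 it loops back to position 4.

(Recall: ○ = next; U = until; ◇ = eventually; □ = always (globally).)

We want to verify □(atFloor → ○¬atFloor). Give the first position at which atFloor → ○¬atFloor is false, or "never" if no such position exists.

atFloor → ○¬atFloor holds at every position 0..9, and those are all the positions the trace ever visits, so the invariant □(atFloor → ○¬atFloor) is never violated.

never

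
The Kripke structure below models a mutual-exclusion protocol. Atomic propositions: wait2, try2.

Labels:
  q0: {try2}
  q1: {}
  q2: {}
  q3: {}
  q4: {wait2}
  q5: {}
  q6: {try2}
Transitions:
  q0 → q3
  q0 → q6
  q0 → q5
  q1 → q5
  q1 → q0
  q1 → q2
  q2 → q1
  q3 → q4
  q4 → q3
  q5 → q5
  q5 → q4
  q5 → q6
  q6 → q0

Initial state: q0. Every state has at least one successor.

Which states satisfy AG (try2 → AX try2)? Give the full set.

States satisfying try2 → AX try2: {q1, q2, q3, q4, q5, q6}.
States satisfying AG (try2 → AX try2): {q3, q4}.

{q3, q4}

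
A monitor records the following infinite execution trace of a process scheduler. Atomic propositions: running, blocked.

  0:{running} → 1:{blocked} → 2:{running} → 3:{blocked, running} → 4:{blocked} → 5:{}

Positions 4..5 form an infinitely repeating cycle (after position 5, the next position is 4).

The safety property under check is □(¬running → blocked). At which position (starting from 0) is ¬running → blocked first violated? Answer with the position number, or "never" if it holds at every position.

5

Check ¬running → blocked at each position in order: 0 ✓, 1 ✓, 2 ✓, 3 ✓, 4 ✓.
At position 5 the labels are {}, so ¬running → blocked is false there. This is the first violation.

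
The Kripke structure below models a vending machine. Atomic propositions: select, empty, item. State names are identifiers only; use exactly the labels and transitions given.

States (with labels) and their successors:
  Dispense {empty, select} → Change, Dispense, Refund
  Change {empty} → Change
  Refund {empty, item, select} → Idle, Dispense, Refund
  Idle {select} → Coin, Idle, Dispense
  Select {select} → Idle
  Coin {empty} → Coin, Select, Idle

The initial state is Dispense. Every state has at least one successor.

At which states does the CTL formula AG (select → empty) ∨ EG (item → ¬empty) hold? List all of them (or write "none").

{Dispense, Change, Idle, Select, Coin}

States satisfying select → empty: {Dispense, Change, Refund, Coin}.
States satisfying AG (select → empty): {Change}.
States satisfying item → ¬empty: {Dispense, Change, Idle, Select, Coin}.
States satisfying EG (item → ¬empty): {Dispense, Change, Idle, Select, Coin}.
States satisfying AG (select → empty) ∨ EG (item → ¬empty): {Dispense, Change, Idle, Select, Coin}.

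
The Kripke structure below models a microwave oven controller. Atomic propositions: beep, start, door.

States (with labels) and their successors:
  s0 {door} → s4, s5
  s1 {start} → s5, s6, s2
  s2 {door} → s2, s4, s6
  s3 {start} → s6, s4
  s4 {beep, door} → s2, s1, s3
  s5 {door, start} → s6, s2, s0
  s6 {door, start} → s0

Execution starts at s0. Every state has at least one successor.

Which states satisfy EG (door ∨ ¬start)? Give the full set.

{s0, s2, s4, s5, s6}

States satisfying door ∨ ¬start: {s0, s2, s4, s5, s6}.
States satisfying EG (door ∨ ¬start): {s0, s2, s4, s5, s6}.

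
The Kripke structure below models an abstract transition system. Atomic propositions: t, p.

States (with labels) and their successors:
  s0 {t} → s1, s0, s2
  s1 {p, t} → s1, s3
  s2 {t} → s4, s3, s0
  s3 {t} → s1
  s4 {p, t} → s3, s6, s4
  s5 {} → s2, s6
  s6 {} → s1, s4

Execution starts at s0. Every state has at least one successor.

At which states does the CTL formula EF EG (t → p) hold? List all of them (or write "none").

{s0, s1, s2, s3, s4, s5, s6}

States satisfying EG (t → p): {s1, s4, s5, s6}.
States satisfying EF EG (t → p): {s0, s1, s2, s3, s4, s5, s6}.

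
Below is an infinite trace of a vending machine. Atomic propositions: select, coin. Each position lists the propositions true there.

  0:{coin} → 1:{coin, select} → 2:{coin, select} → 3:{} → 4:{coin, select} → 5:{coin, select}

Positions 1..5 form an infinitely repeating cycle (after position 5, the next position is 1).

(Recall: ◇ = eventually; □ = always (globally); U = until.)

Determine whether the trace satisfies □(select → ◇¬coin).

select → ◇¬coin holds at every position 0..5, and those are all positions ever visited, so □(select → ◇¬coin) holds.
Positions where select holds: 1, 2, 4, 5.
Check ◇¬coin at each: 1→ok, 2→ok, 4→ok, 5→ok.

Yes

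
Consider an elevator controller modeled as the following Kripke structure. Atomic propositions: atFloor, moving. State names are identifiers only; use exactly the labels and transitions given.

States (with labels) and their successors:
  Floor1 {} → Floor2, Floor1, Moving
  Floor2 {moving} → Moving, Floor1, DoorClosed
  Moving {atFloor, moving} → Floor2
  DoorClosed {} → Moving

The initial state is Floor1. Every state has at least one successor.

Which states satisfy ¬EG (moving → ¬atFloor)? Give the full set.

States satisfying moving → ¬atFloor: {Floor1, Floor2, DoorClosed}.
States satisfying EG (moving → ¬atFloor): {Floor1, Floor2}.
States satisfying ¬EG (moving → ¬atFloor): {Moving, DoorClosed}.

{Moving, DoorClosed}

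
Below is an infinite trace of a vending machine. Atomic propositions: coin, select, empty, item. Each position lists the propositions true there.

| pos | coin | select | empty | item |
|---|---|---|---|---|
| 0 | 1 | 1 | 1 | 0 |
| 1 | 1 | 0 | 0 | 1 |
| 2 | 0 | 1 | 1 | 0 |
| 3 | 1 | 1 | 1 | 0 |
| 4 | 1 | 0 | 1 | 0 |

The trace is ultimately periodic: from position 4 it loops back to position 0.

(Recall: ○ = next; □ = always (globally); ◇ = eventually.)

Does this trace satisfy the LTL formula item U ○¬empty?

Walking from position 0: ○¬empty first holds at position 0, and item holds at every earlier position along the way, so item U ○¬empty holds.

Satisfied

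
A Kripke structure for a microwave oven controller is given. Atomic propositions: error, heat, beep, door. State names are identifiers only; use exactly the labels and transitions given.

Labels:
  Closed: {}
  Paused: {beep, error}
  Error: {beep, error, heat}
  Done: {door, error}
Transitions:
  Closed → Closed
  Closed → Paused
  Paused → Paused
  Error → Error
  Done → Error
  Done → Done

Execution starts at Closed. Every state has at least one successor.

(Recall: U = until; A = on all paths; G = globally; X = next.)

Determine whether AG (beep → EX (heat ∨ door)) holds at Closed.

States satisfying beep → EX (heat ∨ door): {Closed, Error, Done}.
States satisfying AG (beep → EX (heat ∨ door)): {Error, Done}.
Paused is reachable from Closed and violates beep → EX (heat ∨ door), so AG fails at Closed.
Closed ∉ Sat(AG (beep → EX (heat ∨ door))).

No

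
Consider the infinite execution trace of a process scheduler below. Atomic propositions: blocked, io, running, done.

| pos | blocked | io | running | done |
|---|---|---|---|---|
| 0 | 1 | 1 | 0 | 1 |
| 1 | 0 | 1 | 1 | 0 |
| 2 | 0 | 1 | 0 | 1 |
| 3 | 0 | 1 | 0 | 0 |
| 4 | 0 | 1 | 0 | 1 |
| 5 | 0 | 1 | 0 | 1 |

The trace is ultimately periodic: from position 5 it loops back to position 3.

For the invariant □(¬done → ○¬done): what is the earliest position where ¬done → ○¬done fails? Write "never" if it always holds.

Check ¬done → ○¬done at each position in order: 0 ✓.
At position 1 the labels are {io, running} and the next position 2 has {done, io}, so ¬done → ○¬done is false there. This is the first violation.

1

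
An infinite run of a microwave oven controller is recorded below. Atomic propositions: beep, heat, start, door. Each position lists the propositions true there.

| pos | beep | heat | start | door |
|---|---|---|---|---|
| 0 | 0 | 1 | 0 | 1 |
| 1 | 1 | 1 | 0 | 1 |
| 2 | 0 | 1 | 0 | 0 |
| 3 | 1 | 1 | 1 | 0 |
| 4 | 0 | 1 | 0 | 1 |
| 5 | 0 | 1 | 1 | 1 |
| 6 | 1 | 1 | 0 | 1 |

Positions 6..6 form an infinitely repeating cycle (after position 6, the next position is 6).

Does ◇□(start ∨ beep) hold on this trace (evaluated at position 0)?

Yes

□(start ∨ beep) holds at position 5, which is reachable from 0, so ◇□(start ∨ beep) holds.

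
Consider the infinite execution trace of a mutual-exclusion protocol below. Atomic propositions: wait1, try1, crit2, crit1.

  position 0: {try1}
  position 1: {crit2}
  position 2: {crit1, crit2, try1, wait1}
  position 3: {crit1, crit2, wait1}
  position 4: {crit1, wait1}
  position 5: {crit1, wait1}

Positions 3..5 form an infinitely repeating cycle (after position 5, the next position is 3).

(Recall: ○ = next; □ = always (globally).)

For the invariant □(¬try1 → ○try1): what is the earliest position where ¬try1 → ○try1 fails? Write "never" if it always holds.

3

Check ¬try1 → ○try1 at each position in order: 0 ✓, 1 ✓, 2 ✓.
At position 3 the labels are {crit1, crit2, wait1} and the next position 4 has {crit1, wait1}, so ¬try1 → ○try1 is false there. This is the first violation.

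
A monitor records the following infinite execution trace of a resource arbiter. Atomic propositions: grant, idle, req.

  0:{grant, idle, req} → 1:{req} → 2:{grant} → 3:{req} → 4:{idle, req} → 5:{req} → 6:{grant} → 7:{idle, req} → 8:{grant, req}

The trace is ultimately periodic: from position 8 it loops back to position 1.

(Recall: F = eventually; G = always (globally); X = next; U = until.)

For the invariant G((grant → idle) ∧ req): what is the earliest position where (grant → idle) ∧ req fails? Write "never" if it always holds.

Check (grant → idle) ∧ req at each position in order: 0 ✓, 1 ✓.
At position 2 the labels are {grant}, so (grant → idle) ∧ req is false there. This is the first violation.

2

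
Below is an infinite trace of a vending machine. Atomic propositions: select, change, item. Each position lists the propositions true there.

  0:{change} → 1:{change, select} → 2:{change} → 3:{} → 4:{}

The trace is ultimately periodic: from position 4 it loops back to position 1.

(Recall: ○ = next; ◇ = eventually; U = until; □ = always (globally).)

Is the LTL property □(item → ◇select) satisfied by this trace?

Satisfied

item → ◇select holds at every position 0..4, and those are all positions ever visited, so □(item → ◇select) holds.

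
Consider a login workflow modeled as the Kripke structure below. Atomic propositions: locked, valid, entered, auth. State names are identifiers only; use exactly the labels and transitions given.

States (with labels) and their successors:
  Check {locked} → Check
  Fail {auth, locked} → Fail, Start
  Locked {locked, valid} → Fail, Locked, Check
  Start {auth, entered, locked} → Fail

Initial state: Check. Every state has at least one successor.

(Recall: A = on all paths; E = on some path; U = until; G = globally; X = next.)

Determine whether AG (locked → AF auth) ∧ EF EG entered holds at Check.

States satisfying locked → AF auth: {Fail, Start}.
States satisfying AG (locked → AF auth): {Fail, Start}.
States satisfying EG entered: ∅.
States satisfying EF EG entered: ∅.
States satisfying AG (locked → AF auth) ∧ EF EG entered: ∅.
Check ∉ Sat(AG (locked → AF auth) ∧ EF EG entered).

Does not hold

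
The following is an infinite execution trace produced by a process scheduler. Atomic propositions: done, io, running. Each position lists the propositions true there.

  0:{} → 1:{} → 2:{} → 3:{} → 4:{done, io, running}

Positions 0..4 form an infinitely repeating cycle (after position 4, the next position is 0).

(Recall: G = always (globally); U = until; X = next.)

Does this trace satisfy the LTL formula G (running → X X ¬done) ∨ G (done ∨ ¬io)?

running → X X ¬done holds at every position 0..4, and those are all positions ever visited, so G (running → X X ¬done) holds.
Positions where running holds: 4.
Check X X ¬done at each: 4→ok.
done ∨ ¬io holds at every position 0..4, and those are all positions ever visited, so G (done ∨ ¬io) holds.
At position 0: G (running → X X ¬done) is true; G (done ∨ ¬io) is true; so G (running → X X ¬done) ∨ G (done ∨ ¬io) is true.

Satisfied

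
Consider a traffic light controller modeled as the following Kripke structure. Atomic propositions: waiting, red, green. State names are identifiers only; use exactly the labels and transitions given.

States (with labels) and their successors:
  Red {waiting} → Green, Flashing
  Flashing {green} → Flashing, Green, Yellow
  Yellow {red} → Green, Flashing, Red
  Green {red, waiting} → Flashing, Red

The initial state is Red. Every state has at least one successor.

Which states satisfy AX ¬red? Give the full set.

{Green}

States satisfying ¬red: {Red, Flashing}.
States satisfying AX ¬red: {Green}.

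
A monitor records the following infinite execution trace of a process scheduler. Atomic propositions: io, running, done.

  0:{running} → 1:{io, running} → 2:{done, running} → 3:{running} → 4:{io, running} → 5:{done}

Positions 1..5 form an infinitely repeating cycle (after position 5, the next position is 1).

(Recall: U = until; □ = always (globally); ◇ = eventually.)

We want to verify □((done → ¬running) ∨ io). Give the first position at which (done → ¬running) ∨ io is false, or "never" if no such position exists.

Check (done → ¬running) ∨ io at each position in order: 0 ✓, 1 ✓.
At position 2 the labels are {done, running}, so (done → ¬running) ∨ io is false there. This is the first violation.

2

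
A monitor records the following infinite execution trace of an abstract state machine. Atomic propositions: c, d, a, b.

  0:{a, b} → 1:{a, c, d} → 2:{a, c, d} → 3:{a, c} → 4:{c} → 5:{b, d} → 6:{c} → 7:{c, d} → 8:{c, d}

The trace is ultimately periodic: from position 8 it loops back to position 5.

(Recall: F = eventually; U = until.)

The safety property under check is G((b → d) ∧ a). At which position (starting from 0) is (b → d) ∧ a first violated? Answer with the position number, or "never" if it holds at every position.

0

At position 0 the labels are {a, b}, so (b → d) ∧ a is false there. This is the first violation.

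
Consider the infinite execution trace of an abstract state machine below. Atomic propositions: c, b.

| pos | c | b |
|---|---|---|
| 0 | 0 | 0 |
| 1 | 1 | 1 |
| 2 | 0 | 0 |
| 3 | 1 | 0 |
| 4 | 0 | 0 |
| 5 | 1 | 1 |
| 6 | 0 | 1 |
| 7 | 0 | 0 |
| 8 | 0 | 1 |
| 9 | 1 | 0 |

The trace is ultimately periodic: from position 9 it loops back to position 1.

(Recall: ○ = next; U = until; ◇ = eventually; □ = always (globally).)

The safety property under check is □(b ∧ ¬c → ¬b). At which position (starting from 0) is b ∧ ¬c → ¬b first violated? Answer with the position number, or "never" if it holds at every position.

Check b ∧ ¬c → ¬b at each position in order: 0 ✓, 1 ✓, 2 ✓, 3 ✓, 4 ✓, 5 ✓.
At position 6 the labels are {b}, so b ∧ ¬c → ¬b is false there. This is the first violation.

6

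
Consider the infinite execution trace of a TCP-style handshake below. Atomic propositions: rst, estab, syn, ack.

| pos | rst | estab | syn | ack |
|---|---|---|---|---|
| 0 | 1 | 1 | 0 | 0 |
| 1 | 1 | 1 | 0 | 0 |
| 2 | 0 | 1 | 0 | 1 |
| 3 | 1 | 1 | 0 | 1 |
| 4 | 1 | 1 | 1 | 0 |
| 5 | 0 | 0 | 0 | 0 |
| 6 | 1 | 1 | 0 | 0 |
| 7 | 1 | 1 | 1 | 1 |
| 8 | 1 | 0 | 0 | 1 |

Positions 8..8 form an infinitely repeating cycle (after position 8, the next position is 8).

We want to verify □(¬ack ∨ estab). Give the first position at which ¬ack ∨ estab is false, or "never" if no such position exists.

Check ¬ack ∨ estab at each position in order: 0 ✓, 1 ✓, 2 ✓, 3 ✓, 4 ✓, 5 ✓, 6 ✓, 7 ✓.
At position 8 the labels are {ack, rst}, so ¬ack ∨ estab is false there. This is the first violation.

8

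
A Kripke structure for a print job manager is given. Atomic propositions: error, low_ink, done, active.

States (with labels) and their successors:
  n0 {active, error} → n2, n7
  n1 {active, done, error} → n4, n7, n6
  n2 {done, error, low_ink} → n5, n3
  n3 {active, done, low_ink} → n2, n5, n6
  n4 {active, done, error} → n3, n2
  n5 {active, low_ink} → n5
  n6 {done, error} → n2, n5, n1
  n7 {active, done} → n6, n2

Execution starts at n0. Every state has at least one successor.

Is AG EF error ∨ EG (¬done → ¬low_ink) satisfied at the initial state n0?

States satisfying EF error: {n0, n1, n2, n3, n4, n6, n7}.
States satisfying AG EF error: ∅.
States satisfying ¬done → ¬low_ink: {n0, n1, n2, n3, n4, n6, n7}.
States satisfying EG (¬done → ¬low_ink): {n0, n1, n2, n3, n4, n6, n7}.
States satisfying AG EF error ∨ EG (¬done → ¬low_ink): {n0, n1, n2, n3, n4, n6, n7}.
n0 ∈ Sat(AG EF error ∨ EG (¬done → ¬low_ink)).

Satisfied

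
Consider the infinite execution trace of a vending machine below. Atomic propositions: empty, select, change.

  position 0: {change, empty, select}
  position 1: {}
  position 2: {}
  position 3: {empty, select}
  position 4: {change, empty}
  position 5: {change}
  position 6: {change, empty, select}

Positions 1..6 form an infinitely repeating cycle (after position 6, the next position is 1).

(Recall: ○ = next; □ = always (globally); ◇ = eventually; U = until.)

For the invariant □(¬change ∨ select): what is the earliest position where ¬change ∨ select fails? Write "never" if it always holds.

4

Check ¬change ∨ select at each position in order: 0 ✓, 1 ✓, 2 ✓, 3 ✓.
At position 4 the labels are {change, empty}, so ¬change ∨ select is false there. This is the first violation.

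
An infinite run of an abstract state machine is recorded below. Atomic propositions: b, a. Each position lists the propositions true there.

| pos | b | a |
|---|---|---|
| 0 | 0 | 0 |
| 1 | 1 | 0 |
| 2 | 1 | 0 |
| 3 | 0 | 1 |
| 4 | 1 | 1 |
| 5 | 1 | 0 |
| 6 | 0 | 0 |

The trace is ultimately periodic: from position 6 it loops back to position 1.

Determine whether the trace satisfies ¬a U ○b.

Walking from position 0: ○b first holds at position 0, and ¬a holds at every earlier position along the way, so ¬a U ○b holds.

Holds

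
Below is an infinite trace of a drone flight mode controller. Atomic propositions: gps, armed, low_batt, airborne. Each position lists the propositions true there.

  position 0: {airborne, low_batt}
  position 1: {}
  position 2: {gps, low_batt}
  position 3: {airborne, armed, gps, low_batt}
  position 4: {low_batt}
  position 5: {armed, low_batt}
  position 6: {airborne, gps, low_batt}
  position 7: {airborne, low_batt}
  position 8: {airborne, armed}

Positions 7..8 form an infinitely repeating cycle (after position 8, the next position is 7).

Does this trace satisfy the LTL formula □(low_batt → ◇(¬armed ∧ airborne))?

low_batt → ◇(¬armed ∧ airborne) holds at every position 0..8, and those are all positions ever visited, so □(low_batt → ◇(¬armed ∧ airborne)) holds.
Positions where low_batt holds: 0, 2, 3, 4, 5, 6, 7.
Check ◇(¬armed ∧ airborne) at each: 0→ok, 2→ok, 3→ok, 4→ok, 5→ok, 6→ok, 7→ok.

Satisfied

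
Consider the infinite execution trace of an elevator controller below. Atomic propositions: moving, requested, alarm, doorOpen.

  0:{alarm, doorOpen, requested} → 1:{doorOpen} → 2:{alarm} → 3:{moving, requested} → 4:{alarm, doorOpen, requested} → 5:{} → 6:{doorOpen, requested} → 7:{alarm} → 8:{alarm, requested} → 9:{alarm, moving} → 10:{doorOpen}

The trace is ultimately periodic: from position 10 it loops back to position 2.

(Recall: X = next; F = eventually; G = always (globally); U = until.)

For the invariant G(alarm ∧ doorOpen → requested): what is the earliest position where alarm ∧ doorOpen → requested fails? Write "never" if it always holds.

never

alarm ∧ doorOpen → requested holds at every position 0..10, and those are all the positions the trace ever visits, so the invariant G(alarm ∧ doorOpen → requested) is never violated.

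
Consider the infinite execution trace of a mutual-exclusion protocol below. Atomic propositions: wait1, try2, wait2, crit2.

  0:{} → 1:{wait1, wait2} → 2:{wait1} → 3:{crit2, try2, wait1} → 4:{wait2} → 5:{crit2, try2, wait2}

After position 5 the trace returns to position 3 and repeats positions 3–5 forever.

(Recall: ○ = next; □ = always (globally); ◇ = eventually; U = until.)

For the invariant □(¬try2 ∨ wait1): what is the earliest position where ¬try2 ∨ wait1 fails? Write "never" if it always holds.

5

Check ¬try2 ∨ wait1 at each position in order: 0 ✓, 1 ✓, 2 ✓, 3 ✓, 4 ✓.
At position 5 the labels are {crit2, try2, wait2}, so ¬try2 ∨ wait1 is false there. This is the first violation.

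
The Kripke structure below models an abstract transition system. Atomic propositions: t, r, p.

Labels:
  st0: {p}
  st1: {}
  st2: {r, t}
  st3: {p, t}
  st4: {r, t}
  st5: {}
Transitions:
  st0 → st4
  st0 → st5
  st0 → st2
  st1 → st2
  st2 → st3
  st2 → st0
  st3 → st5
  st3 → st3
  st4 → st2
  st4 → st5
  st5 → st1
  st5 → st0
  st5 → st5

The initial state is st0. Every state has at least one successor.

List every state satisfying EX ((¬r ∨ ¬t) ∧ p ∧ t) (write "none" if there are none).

States satisfying (¬r ∨ ¬t) ∧ p ∧ t: {st3}.
States satisfying EX ((¬r ∨ ¬t) ∧ p ∧ t): {st2, st3}.

{st2, st3}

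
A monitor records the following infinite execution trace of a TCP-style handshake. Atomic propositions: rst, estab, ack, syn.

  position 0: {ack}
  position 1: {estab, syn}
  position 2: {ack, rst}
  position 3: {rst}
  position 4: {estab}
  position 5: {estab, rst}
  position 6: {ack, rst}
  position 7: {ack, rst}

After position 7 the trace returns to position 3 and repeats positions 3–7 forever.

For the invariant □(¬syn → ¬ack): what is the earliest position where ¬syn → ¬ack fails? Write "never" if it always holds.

At position 0 the labels are {ack}, so ¬syn → ¬ack is false there. This is the first violation.

0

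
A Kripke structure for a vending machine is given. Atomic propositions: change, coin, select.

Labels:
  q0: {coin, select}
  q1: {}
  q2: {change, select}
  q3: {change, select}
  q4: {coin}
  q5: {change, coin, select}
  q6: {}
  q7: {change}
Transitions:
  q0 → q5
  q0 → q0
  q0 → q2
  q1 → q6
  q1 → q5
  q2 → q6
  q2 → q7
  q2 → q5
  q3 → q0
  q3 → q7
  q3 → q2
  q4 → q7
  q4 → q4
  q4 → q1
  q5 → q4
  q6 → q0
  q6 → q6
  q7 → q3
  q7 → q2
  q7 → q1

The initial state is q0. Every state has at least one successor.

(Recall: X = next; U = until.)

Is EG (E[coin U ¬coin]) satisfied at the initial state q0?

States satisfying E[coin U ¬coin]: {q0, q1, q2, q3, q4, q5, q6, q7}.
States satisfying EG (E[coin U ¬coin]): {q0, q1, q2, q3, q4, q5, q6, q7}.
q0 ∈ Sat(EG (E[coin U ¬coin])).

Yes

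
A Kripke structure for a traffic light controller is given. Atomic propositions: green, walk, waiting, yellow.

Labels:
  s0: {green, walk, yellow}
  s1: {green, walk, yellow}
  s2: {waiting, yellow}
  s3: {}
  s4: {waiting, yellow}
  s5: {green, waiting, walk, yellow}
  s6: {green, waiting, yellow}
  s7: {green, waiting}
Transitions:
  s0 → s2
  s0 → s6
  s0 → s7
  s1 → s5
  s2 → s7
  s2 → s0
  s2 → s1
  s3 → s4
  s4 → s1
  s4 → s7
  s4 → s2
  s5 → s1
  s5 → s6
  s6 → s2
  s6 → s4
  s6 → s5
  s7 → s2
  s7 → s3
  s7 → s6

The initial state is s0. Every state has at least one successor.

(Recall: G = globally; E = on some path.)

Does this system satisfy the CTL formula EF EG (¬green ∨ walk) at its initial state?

States satisfying EG (¬green ∨ walk): {s0, s1, s2, s3, s4, s5}.
States satisfying EF EG (¬green ∨ walk): {s0, s1, s2, s3, s4, s5, s6, s7}.
Some path from s0 reaches a state where EG (¬green ∨ walk) holds.
s0 ∈ Sat(EF EG (¬green ∨ walk)).

Yes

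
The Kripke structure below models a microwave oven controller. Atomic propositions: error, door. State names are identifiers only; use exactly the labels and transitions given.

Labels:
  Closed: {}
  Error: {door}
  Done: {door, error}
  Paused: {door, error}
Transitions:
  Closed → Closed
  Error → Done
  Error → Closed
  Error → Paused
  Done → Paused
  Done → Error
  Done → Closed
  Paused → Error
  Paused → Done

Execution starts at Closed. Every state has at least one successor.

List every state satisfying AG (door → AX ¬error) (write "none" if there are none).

States satisfying door → AX ¬error: {Closed}.
States satisfying AG (door → AX ¬error): {Closed}.

{Closed}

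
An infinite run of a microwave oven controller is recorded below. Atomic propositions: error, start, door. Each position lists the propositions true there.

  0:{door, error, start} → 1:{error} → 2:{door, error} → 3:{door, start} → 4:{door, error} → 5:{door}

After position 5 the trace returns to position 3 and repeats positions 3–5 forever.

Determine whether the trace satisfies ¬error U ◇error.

Yes

Walking from position 0: ◇error first holds at position 0, and ¬error holds at every earlier position along the way, so ¬error U ◇error holds.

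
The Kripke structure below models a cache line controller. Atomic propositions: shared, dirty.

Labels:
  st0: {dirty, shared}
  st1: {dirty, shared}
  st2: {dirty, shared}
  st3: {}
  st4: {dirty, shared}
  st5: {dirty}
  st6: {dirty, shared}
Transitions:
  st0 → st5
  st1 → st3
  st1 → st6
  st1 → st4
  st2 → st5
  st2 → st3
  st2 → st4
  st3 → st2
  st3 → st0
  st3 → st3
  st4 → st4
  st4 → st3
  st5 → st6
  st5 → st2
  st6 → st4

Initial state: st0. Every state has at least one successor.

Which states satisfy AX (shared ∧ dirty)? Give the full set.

States satisfying shared ∧ dirty: {st0, st1, st2, st4, st6}.
States satisfying AX (shared ∧ dirty): {st5, st6}.

{st5, st6}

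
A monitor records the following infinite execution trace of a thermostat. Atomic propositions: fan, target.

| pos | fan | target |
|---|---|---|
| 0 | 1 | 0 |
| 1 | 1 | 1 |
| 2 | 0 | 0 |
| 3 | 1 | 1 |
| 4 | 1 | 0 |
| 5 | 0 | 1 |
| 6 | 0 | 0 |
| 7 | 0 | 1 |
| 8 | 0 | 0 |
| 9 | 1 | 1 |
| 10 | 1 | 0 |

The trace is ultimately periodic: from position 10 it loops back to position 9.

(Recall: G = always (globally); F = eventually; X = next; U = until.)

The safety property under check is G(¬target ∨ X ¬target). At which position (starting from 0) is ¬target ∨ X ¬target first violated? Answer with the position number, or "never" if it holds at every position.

never

¬target ∨ X ¬target holds at every position 0..10, and those are all the positions the trace ever visits, so the invariant G(¬target ∨ X ¬target) is never violated.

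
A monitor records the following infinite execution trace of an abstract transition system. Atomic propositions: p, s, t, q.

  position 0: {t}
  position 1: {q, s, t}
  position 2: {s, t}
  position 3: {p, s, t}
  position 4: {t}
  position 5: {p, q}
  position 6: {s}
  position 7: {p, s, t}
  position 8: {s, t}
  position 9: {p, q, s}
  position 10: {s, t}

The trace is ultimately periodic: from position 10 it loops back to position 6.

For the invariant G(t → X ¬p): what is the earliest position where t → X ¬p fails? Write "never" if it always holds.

2

Check t → X ¬p at each position in order: 0 ✓, 1 ✓.
At position 2 the labels are {s, t} and the next position 3 has {p, s, t}, so t → X ¬p is false there. This is the first violation.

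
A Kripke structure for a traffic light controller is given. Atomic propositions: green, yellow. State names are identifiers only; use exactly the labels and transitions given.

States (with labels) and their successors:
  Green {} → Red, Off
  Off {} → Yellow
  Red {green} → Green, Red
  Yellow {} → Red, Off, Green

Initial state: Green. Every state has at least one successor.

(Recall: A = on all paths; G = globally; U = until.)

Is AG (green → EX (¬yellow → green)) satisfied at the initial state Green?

Yes

States satisfying green → EX (¬yellow → green): {Green, Off, Red, Yellow}.
States satisfying AG (green → EX (¬yellow → green)): {Green, Off, Red, Yellow}.
Every state reachable from Green satisfies green → EX (¬yellow → green).
Green ∈ Sat(AG (green → EX (¬yellow → green))).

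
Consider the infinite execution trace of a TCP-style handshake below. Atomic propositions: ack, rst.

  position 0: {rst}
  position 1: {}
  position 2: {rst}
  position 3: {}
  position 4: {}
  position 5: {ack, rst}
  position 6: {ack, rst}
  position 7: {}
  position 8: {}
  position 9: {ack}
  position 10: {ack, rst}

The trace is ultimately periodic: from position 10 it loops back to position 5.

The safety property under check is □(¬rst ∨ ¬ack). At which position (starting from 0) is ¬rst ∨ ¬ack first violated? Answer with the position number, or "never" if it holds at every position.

Check ¬rst ∨ ¬ack at each position in order: 0 ✓, 1 ✓, 2 ✓, 3 ✓, 4 ✓.
At position 5 the labels are {ack, rst}, so ¬rst ∨ ¬ack is false there. This is the first violation.

5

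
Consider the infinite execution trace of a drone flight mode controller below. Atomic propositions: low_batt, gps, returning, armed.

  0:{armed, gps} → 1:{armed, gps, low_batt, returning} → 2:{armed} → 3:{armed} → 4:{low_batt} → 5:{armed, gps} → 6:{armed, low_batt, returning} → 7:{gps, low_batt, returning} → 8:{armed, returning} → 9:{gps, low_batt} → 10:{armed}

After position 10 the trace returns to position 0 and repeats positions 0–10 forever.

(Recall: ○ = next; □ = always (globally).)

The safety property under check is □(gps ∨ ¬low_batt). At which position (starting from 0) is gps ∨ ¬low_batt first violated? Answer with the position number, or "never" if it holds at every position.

Check gps ∨ ¬low_batt at each position in order: 0 ✓, 1 ✓, 2 ✓, 3 ✓.
At position 4 the labels are {low_batt}, so gps ∨ ¬low_batt is false there. This is the first violation.

4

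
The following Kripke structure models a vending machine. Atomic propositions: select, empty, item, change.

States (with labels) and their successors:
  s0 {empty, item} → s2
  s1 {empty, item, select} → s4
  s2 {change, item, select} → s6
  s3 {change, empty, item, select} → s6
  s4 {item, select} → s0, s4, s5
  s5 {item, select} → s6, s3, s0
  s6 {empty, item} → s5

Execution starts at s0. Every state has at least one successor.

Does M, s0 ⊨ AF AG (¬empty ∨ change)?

Does not hold

States satisfying AG (¬empty ∨ change): ∅.
States satisfying AF AG (¬empty ∨ change): ∅.
There is a path from s0 along which AG (¬empty ∨ change) never holds.
s0 ∉ Sat(AF AG (¬empty ∨ change)).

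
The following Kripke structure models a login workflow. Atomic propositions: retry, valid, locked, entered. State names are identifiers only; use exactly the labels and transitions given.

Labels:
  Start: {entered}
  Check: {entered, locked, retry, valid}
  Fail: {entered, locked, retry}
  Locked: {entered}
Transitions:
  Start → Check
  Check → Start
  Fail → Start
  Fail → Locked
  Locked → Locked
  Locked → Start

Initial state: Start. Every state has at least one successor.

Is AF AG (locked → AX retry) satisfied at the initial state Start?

States satisfying AG (locked → AX retry): ∅.
States satisfying AF AG (locked → AX retry): ∅.
There is a path from Start along which AG (locked → AX retry) never holds.
Start ∉ Sat(AF AG (locked → AX retry)).

Violated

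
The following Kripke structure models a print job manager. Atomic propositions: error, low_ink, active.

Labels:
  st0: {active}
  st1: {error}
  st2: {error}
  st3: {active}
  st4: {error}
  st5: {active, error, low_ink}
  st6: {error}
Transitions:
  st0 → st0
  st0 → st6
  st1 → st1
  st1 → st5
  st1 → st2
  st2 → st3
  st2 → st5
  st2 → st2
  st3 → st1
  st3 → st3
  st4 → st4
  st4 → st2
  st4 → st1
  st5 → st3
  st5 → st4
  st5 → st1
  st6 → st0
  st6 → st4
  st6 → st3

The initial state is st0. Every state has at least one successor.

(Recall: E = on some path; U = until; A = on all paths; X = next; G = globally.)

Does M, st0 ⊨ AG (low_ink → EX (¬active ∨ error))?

Yes

States satisfying low_ink → EX (¬active ∨ error): {st0, st1, st2, st3, st4, st5, st6}.
States satisfying AG (low_ink → EX (¬active ∨ error)): {st0, st1, st2, st3, st4, st5, st6}.
Every state reachable from st0 satisfies low_ink → EX (¬active ∨ error).
st0 ∈ Sat(AG (low_ink → EX (¬active ∨ error))).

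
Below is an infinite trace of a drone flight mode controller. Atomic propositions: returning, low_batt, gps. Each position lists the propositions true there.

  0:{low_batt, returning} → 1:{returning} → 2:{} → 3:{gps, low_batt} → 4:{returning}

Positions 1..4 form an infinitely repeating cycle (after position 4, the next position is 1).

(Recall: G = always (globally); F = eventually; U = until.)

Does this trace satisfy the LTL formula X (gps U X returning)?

Violated

The position after 0 is 1; gps U X returning is false there.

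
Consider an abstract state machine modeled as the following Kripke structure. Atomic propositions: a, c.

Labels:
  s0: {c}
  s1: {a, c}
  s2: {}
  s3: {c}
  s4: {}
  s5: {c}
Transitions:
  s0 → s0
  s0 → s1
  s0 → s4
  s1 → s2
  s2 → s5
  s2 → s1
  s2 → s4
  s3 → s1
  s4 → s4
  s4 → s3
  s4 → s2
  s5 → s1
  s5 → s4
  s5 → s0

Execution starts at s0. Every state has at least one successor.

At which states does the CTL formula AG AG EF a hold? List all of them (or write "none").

States satisfying AG EF a: {s0, s1, s2, s3, s4, s5}.
States satisfying AG AG EF a: {s0, s1, s2, s3, s4, s5}.

{s0, s1, s2, s3, s4, s5}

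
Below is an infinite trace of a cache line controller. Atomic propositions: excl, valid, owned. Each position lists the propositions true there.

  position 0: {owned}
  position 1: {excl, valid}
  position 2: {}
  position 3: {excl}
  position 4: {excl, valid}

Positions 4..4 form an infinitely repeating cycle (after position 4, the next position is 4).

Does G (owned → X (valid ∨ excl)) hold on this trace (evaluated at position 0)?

owned → X (valid ∨ excl) holds at every position 0..4, and those are all positions ever visited, so G (owned → X (valid ∨ excl)) holds.
Positions where owned holds: 0.
Check X (valid ∨ excl) at each: 0→ok.

Yes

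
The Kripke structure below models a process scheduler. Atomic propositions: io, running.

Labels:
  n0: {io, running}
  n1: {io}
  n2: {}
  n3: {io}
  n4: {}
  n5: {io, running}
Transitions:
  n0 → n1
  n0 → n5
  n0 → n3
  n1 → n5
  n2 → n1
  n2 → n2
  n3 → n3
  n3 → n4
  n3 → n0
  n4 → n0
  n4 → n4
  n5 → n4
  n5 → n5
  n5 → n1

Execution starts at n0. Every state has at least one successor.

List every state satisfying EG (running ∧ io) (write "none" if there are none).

{n0, n5}

States satisfying running ∧ io: {n0, n5}.
States satisfying EG (running ∧ io): {n0, n5}.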